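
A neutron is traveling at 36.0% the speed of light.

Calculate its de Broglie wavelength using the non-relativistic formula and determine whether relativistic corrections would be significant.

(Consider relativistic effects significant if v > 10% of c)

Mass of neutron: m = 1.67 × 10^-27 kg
Yes, relativistic corrections are needed.

Using the non-relativistic de Broglie formula λ = h/(mv):

v = 36.0% × c = 1.079 × 10^8 m/s

λ = h/(mv)
λ = (6.626 × 10^-34 J·s) / (1.67 × 10^-27 kg × 1.079 × 10^8 m/s)
λ = 3.68 × 10^-15 m

Since v = 36.0% of c > 10% of c, relativistic corrections ARE significant and the actual wavelength would differ from this non-relativistic estimate.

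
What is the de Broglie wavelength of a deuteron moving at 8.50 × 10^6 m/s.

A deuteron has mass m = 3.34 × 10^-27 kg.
2.33 × 10^-14 m

Using the de Broglie relation λ = h/(mv):

λ = h/(mv)
λ = (6.626 × 10^-34 J·s) / (3.34 × 10^-27 kg × 8.50 × 10^6 m/s)
λ = 2.33 × 10^-14 m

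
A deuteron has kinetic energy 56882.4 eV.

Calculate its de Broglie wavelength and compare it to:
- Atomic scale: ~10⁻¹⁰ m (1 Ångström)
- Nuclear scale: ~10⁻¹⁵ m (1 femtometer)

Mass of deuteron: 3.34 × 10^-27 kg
λ = 8.49 × 10^-14 m, which is between nuclear and atomic scales.

Using λ = h/√(2mKE):

KE = 56882.4 eV = 9.114 × 10^-15 J

λ = h/√(2mKE)
λ = (6.626 × 10^-34 J·s) / √(2 × 3.34 × 10^-27 kg × 9.114 × 10^-15 J)
λ = 8.49 × 10^-14 m

Comparison:
- Atomic scale (10⁻¹⁰ m): λ is 0.00085× this size
- Nuclear scale (10⁻¹⁵ m): λ is 85× this size

The wavelength is between nuclear and atomic scales.

This wavelength is appropriate for probing atomic structure but too large for nuclear physics experiments.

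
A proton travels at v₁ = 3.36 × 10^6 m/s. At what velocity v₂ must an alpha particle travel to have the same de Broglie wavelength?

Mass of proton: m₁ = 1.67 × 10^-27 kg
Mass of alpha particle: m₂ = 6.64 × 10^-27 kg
v₂ = 8.45 × 10^5 m/s

For equal de Broglie wavelengths: λ₁ = λ₂

h/(m₁v₁) = h/(m₂v₂)
m₁v₁ = m₂v₂
v₂ = v₁ · (m₁/m₂)

v₂ = 3.36 × 10^6 m/s × (1.67 × 10^-27 kg / 6.64 × 10^-27 kg)
v₂ = 8.45 × 10^5 m/s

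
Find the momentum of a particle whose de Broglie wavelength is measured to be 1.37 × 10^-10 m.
4.84 × 10^-24 kg·m/s

From the de Broglie relation λ = h/p, we solve for p:

p = h/λ
p = (6.626 × 10^-34 J·s) / (1.37 × 10^-10 m)
p = 4.84 × 10^-24 kg·m/s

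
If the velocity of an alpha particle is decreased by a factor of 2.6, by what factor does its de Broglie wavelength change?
The wavelength increases by a factor of 2.6.

From λ = h/(mv), the wavelength is inversely proportional to velocity:

λ ∝ 1/v

If v → v/2.6, then λ → 2.6λ

When velocity is decreased by a factor of 2.6, the wavelength increases by a factor of 2.6.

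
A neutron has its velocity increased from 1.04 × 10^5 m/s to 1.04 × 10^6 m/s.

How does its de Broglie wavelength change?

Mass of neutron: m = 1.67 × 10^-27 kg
The wavelength decreases by a factor of 10.

Using λ = h/(mv):

Initial wavelength: λ₁ = h/(mv₁) = 3.82 × 10^-12 m
Final wavelength: λ₂ = h/(mv₂) = 3.82 × 10^-13 m

Since λ ∝ 1/v, when velocity increases by a factor of 10, the wavelength decreases by a factor of 10.

λ₂/λ₁ = v₁/v₂ = 1/10

The wavelength decreases by a factor of 10.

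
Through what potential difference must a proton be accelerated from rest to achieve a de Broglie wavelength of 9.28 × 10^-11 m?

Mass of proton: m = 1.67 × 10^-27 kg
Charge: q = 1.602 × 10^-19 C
9.53 × 10^-2 V

From λ = h/√(2mqV), we solve for V:

λ² = h²/(2mqV)
V = h²/(2mqλ²)
V = (6.626 × 10^-34 J·s)² / (2 × 1.67 × 10^-27 kg × 1.602 × 10^-19 C × (9.28 × 10^-11 m)²)
V = 9.53 × 10^-2 V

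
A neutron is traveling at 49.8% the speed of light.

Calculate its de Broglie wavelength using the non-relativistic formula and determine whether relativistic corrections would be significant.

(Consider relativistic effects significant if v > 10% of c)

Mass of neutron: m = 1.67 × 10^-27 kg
Yes, relativistic corrections are needed.

Using the non-relativistic de Broglie formula λ = h/(mv):

v = 49.8% × c = 1.493 × 10^8 m/s

λ = h/(mv)
λ = (6.626 × 10^-34 J·s) / (1.67 × 10^-27 kg × 1.493 × 10^8 m/s)
λ = 2.66 × 10^-15 m

Since v = 49.8% of c > 10% of c, relativistic corrections ARE significant and the actual wavelength would differ from this non-relativistic estimate.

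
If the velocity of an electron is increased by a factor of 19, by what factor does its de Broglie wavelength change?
The wavelength decreases by a factor of 19.

From λ = h/(mv), the wavelength is inversely proportional to velocity:

λ ∝ 1/v

If v → 19v, then λ → λ/19

When velocity is increased by a factor of 19, the wavelength decreases by a factor of 19.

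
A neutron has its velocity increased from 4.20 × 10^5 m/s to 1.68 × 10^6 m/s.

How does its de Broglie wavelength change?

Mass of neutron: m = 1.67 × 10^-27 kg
The wavelength decreases by a factor of 4.

Using λ = h/(mv):

Initial wavelength: λ₁ = h/(mv₁) = 9.45 × 10^-13 m
Final wavelength: λ₂ = h/(mv₂) = 2.36 × 10^-13 m

Since λ ∝ 1/v, when velocity increases by a factor of 4, the wavelength decreases by a factor of 4.

λ₂/λ₁ = v₁/v₂ = 1/4

The wavelength decreases by a factor of 4.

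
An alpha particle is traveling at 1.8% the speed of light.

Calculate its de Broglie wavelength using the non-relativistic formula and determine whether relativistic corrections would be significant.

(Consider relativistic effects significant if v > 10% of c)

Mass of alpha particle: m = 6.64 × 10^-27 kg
No, relativistic corrections are not needed.

Using the non-relativistic de Broglie formula λ = h/(mv):

v = 1.8% × c = 5.396 × 10^6 m/s

λ = h/(mv)
λ = (6.626 × 10^-34 J·s) / (6.64 × 10^-27 kg × 5.396 × 10^6 m/s)
λ = 1.85 × 10^-14 m

Since v = 1.8% of c < 10% of c, relativistic corrections are NOT significant and this non-relativistic result is a good approximation.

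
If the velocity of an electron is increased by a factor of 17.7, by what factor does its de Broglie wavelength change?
The wavelength decreases by a factor of 17.7.

From λ = h/(mv), the wavelength is inversely proportional to velocity:

λ ∝ 1/v

If v → 17.7v, then λ → λ/17.7

When velocity is increased by a factor of 17.7, the wavelength decreases by a factor of 17.7.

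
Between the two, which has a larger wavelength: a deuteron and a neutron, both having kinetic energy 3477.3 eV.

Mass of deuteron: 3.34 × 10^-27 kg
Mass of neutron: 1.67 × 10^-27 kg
The neutron has the longer wavelength.

Using λ = h/√(2mKE):

For deuteron: λ₁ = h/√(2m₁KE) = 3.43 × 10^-13 m
For neutron: λ₂ = h/√(2m₂KE) = 4.86 × 10^-13 m

Since λ ∝ 1/√m at constant kinetic energy, the lighter particle has the longer wavelength.

The neutron has the longer de Broglie wavelength.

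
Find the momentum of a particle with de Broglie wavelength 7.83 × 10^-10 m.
8.46 × 10^-25 kg·m/s

From the de Broglie relation λ = h/p, we solve for p:

p = h/λ
p = (6.626 × 10^-34 J·s) / (7.83 × 10^-10 m)
p = 8.46 × 10^-25 kg·m/s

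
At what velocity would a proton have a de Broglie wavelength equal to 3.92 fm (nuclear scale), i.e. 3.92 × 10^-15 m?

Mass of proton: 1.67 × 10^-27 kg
1.01 × 10^8 m/s

From λ = h/(mv), solve for v:

v = h/(mλ)
v = (6.626 × 10^-34 J·s) / (1.67 × 10^-27 kg × 3.92 × 10^-15 m)
v = 1.01 × 10^8 m/s

Note: This velocity is 33.8% of the speed of light, so relativistic corrections would be needed for a more accurate calculation.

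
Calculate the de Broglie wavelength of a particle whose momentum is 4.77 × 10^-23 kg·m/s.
1.39 × 10^-11 m

Using the de Broglie relation λ = h/p:

λ = h/p
λ = (6.626 × 10^-34 J·s) / (4.77 × 10^-23 kg·m/s)
λ = 1.39 × 10^-11 m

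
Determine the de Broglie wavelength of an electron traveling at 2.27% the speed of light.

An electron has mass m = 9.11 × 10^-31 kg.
1.07 × 10^-10 m

Using the de Broglie relation λ = h/(mv):

v = 2.27% × c = 6.805 × 10^6 m/s

λ = h/(mv)
λ = (6.626 × 10^-34 J·s) / (9.11 × 10^-31 kg × 6.805 × 10^6 m/s)
λ = 1.07 × 10^-10 m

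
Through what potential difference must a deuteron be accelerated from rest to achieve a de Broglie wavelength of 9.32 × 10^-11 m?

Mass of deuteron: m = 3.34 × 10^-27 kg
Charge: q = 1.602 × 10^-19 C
4.72 × 10^-2 V

From λ = h/√(2mqV), we solve for V:

λ² = h²/(2mqV)
V = h²/(2mqλ²)
V = (6.626 × 10^-34 J·s)² / (2 × 3.34 × 10^-27 kg × 1.602 × 10^-19 C × (9.32 × 10^-11 m)²)
V = 4.72 × 10^-2 V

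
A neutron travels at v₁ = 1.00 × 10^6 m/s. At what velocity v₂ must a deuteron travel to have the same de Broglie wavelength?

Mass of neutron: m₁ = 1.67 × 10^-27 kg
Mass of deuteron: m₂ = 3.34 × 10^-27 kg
v₂ = 5.00 × 10^5 m/s

For equal de Broglie wavelengths: λ₁ = λ₂

h/(m₁v₁) = h/(m₂v₂)
m₁v₁ = m₂v₂
v₂ = v₁ · (m₁/m₂)

v₂ = 1.00 × 10^6 m/s × (1.67 × 10^-27 kg / 3.34 × 10^-27 kg)
v₂ = 5.00 × 10^5 m/s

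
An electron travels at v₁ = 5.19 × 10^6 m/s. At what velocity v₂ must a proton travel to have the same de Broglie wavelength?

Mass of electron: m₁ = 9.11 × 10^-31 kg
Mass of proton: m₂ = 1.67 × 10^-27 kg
v₂ = 2.83 × 10^3 m/s

For equal de Broglie wavelengths: λ₁ = λ₂

h/(m₁v₁) = h/(m₂v₂)
m₁v₁ = m₂v₂
v₂ = v₁ · (m₁/m₂)

v₂ = 5.19 × 10^6 m/s × (9.11 × 10^-31 kg / 1.67 × 10^-27 kg)
v₂ = 2.83 × 10^3 m/s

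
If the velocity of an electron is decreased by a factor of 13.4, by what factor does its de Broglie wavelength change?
The wavelength increases by a factor of 13.4.

From λ = h/(mv), the wavelength is inversely proportional to velocity:

λ ∝ 1/v

If v → v/13.4, then λ → 13.4λ

When velocity is decreased by a factor of 13.4, the wavelength increases by a factor of 13.4.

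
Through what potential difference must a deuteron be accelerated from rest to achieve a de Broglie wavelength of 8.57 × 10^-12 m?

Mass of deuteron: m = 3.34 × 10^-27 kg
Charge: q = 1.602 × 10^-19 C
5.59 V

From λ = h/√(2mqV), we solve for V:

λ² = h²/(2mqV)
V = h²/(2mqλ²)
V = (6.626 × 10^-34 J·s)² / (2 × 3.34 × 10^-27 kg × 1.602 × 10^-19 C × (8.57 × 10^-12 m)²)
V = 5.59 V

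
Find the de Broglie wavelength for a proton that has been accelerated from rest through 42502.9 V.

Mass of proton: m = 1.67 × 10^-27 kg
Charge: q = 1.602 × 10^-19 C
1.39 × 10^-13 m

When a particle is accelerated through voltage V, it gains kinetic energy KE = qV.

The de Broglie wavelength is then λ = h/√(2mqV):

λ = h/√(2mqV)
λ = (6.626 × 10^-34 J·s) / √(2 × 1.67 × 10^-27 kg × 1.602 × 10^-19 C × 42502.9 V)
λ = 1.39 × 10^-13 m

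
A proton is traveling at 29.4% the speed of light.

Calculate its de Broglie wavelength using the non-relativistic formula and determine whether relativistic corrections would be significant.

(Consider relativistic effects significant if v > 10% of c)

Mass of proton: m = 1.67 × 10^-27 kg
Yes, relativistic corrections are needed.

Using the non-relativistic de Broglie formula λ = h/(mv):

v = 29.4% × c = 8.814 × 10^7 m/s

λ = h/(mv)
λ = (6.626 × 10^-34 J·s) / (1.67 × 10^-27 kg × 8.814 × 10^7 m/s)
λ = 4.50 × 10^-15 m

Since v = 29.4% of c > 10% of c, relativistic corrections ARE significant and the actual wavelength would differ from this non-relativistic estimate.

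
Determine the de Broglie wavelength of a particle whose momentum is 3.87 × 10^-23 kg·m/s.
1.71 × 10^-11 m

Using the de Broglie relation λ = h/p:

λ = h/p
λ = (6.626 × 10^-34 J·s) / (3.87 × 10^-23 kg·m/s)
λ = 1.71 × 10^-11 m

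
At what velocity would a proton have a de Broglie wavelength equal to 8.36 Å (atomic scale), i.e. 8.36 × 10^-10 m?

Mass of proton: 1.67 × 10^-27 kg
4.75 × 10^2 m/s

From λ = h/(mv), solve for v:

v = h/(mλ)
v = (6.626 × 10^-34 J·s) / (1.67 × 10^-27 kg × 8.36 × 10^-10 m)
v = 4.75 × 10^2 m/s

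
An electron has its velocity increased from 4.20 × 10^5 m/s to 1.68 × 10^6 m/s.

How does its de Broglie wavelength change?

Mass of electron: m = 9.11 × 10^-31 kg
The wavelength decreases by a factor of 4.

Using λ = h/(mv):

Initial wavelength: λ₁ = h/(mv₁) = 1.73 × 10^-9 m
Final wavelength: λ₂ = h/(mv₂) = 4.33 × 10^-10 m

Since λ ∝ 1/v, when velocity increases by a factor of 4, the wavelength decreases by a factor of 4.

λ₂/λ₁ = v₁/v₂ = 1/4

The wavelength decreases by a factor of 4.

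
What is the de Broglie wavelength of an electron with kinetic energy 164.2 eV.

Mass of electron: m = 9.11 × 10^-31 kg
9.57 × 10^-11 m

Using λ = h/√(2mKE):

First convert KE to Joules: KE = 164.2 eV = 2.631 × 10^-17 J

λ = h/√(2mKE)
λ = (6.626 × 10^-34 J·s) / √(2 × 9.11 × 10^-31 kg × 2.631 × 10^-17 J)
λ = 9.57 × 10^-11 m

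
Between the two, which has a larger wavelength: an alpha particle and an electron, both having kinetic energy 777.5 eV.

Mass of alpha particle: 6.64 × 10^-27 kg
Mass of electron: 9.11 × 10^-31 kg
The electron has the longer wavelength.

Using λ = h/√(2mKE):

For alpha particle: λ₁ = h/√(2m₁KE) = 5.15 × 10^-13 m
For electron: λ₂ = h/√(2m₂KE) = 4.40 × 10^-11 m

Since λ ∝ 1/√m at constant kinetic energy, the lighter particle has the longer wavelength.

The electron has the longer de Broglie wavelength.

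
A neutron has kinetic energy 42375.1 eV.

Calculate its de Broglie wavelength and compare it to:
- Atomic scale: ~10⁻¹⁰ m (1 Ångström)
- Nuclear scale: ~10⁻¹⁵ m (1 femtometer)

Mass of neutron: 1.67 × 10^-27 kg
λ = 1.39 × 10^-13 m, which is between nuclear and atomic scales.

Using λ = h/√(2mKE):

KE = 42375.1 eV = 6.789 × 10^-15 J

λ = h/√(2mKE)
λ = (6.626 × 10^-34 J·s) / √(2 × 1.67 × 10^-27 kg × 6.789 × 10^-15 J)
λ = 1.39 × 10^-13 m

Comparison:
- Atomic scale (10⁻¹⁰ m): λ is 0.0014× this size
- Nuclear scale (10⁻¹⁵ m): λ is 1.4e+02× this size

The wavelength is between nuclear and atomic scales.

This wavelength is appropriate for probing atomic structure but too large for nuclear physics experiments.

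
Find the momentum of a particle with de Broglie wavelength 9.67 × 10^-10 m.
6.85 × 10^-25 kg·m/s

From the de Broglie relation λ = h/p, we solve for p:

p = h/λ
p = (6.626 × 10^-34 J·s) / (9.67 × 10^-10 m)
p = 6.85 × 10^-25 kg·m/s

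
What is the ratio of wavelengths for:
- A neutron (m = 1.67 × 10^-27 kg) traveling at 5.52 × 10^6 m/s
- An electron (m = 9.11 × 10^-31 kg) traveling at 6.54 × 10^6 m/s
λ₁/λ₂ = 6.46 × 10^-4

Using λ = h/(mv):

λ₁ = h/(m₁v₁) = 7.19 × 10^-14 m
λ₂ = h/(m₂v₂) = 1.11 × 10^-10 m

Ratio λ₁/λ₂ = (m₂v₂)/(m₁v₁)
         = (9.11 × 10^-31 kg × 6.54 × 10^6 m/s) / (1.67 × 10^-27 kg × 5.52 × 10^6 m/s)
         = 6.46 × 10^-4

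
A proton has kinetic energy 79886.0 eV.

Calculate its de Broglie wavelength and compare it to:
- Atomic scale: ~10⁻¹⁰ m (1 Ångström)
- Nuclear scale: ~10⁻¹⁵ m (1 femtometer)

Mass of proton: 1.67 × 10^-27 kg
λ = 1.01 × 10^-13 m, which is between nuclear and atomic scales.

Using λ = h/√(2mKE):

KE = 79886.0 eV = 1.280 × 10^-14 J

λ = h/√(2mKE)
λ = (6.626 × 10^-34 J·s) / √(2 × 1.67 × 10^-27 kg × 1.280 × 10^-14 J)
λ = 1.01 × 10^-13 m

Comparison:
- Atomic scale (10⁻¹⁰ m): λ is 0.001× this size
- Nuclear scale (10⁻¹⁵ m): λ is 1e+02× this size

The wavelength is between nuclear and atomic scales.

This wavelength is appropriate for probing atomic structure but too large for nuclear physics experiments.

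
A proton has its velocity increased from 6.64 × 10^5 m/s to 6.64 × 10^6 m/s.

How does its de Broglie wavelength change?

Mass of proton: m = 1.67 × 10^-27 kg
The wavelength decreases by a factor of 10.

Using λ = h/(mv):

Initial wavelength: λ₁ = h/(mv₁) = 5.98 × 10^-13 m
Final wavelength: λ₂ = h/(mv₂) = 5.98 × 10^-14 m

Since λ ∝ 1/v, when velocity increases by a factor of 10, the wavelength decreases by a factor of 10.

λ₂/λ₁ = v₁/v₂ = 1/10

The wavelength decreases by a factor of 10.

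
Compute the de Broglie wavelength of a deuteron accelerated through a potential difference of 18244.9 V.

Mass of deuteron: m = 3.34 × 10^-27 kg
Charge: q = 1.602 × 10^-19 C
1.50 × 10^-13 m

When a particle is accelerated through voltage V, it gains kinetic energy KE = qV.

The de Broglie wavelength is then λ = h/√(2mqV):

λ = h/√(2mqV)
λ = (6.626 × 10^-34 J·s) / √(2 × 3.34 × 10^-27 kg × 1.602 × 10^-19 C × 18244.9 V)
λ = 1.50 × 10^-13 m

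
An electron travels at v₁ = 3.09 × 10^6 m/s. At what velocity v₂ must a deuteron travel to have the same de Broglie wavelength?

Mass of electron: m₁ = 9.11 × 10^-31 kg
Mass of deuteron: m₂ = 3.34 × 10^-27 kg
v₂ = 8.43 × 10^2 m/s

For equal de Broglie wavelengths: λ₁ = λ₂

h/(m₁v₁) = h/(m₂v₂)
m₁v₁ = m₂v₂
v₂ = v₁ · (m₁/m₂)

v₂ = 3.09 × 10^6 m/s × (9.11 × 10^-31 kg / 3.34 × 10^-27 kg)
v₂ = 8.43 × 10^2 m/s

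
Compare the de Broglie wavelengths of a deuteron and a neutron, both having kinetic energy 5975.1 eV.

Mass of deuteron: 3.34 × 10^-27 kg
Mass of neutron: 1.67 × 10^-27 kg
The neutron has the longer wavelength.

Using λ = h/√(2mKE):

For deuteron: λ₁ = h/√(2m₁KE) = 2.62 × 10^-13 m
For neutron: λ₂ = h/√(2m₂KE) = 3.71 × 10^-13 m

Since λ ∝ 1/√m at constant kinetic energy, the lighter particle has the longer wavelength.

The neutron has the longer de Broglie wavelength.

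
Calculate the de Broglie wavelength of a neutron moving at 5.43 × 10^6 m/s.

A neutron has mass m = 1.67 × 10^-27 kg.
7.31 × 10^-14 m

Using the de Broglie relation λ = h/(mv):

λ = h/(mv)
λ = (6.626 × 10^-34 J·s) / (1.67 × 10^-27 kg × 5.43 × 10^6 m/s)
λ = 7.31 × 10^-14 m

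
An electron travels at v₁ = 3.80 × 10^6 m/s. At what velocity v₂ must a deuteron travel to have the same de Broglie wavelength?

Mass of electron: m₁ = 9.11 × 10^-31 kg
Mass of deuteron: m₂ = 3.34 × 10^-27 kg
v₂ = 1.04 × 10^3 m/s

For equal de Broglie wavelengths: λ₁ = λ₂

h/(m₁v₁) = h/(m₂v₂)
m₁v₁ = m₂v₂
v₂ = v₁ · (m₁/m₂)

v₂ = 3.80 × 10^6 m/s × (9.11 × 10^-31 kg / 3.34 × 10^-27 kg)
v₂ = 1.04 × 10^3 m/s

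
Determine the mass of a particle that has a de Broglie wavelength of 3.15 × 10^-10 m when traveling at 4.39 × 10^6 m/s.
4.79 × 10^-31 kg

From the de Broglie relation λ = h/(mv), we solve for m:

m = h/(λv)
m = (6.626 × 10^-34 J·s) / (3.15 × 10^-10 m × 4.39 × 10^6 m/s)
m = 4.79 × 10^-31 kg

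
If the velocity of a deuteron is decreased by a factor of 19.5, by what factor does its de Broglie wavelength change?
The wavelength increases by a factor of 19.5.

From λ = h/(mv), the wavelength is inversely proportional to velocity:

λ ∝ 1/v

If v → v/19.5, then λ → 19.5λ

When velocity is decreased by a factor of 19.5, the wavelength increases by a factor of 19.5.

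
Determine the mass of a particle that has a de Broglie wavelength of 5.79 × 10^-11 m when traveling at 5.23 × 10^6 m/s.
2.19 × 10^-30 kg

From the de Broglie relation λ = h/(mv), we solve for m:

m = h/(λv)
m = (6.626 × 10^-34 J·s) / (5.79 × 10^-11 m × 5.23 × 10^6 m/s)
m = 2.19 × 10^-30 kg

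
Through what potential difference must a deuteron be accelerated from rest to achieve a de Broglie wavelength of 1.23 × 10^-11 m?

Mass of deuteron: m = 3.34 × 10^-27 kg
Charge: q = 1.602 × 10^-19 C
2.71 V

From λ = h/√(2mqV), we solve for V:

λ² = h²/(2mqV)
V = h²/(2mqλ²)
V = (6.626 × 10^-34 J·s)² / (2 × 3.34 × 10^-27 kg × 1.602 × 10^-19 C × (1.23 × 10^-11 m)²)
V = 2.71 V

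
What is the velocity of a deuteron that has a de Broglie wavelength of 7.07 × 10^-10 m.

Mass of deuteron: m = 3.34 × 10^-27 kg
2.81 × 10^2 m/s

From the de Broglie relation λ = h/(mv), we solve for v:

v = h/(mλ)
v = (6.626 × 10^-34 J·s) / (3.34 × 10^-27 kg × 7.07 × 10^-10 m)
v = 2.81 × 10^2 m/s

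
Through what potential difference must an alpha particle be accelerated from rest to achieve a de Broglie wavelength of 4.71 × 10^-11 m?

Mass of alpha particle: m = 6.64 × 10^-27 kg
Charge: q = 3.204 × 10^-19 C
4.65 × 10^-2 V

From λ = h/√(2mqV), we solve for V:

λ² = h²/(2mqV)
V = h²/(2mqλ²)
V = (6.626 × 10^-34 J·s)² / (2 × 6.64 × 10^-27 kg × 3.204 × 10^-19 C × (4.71 × 10^-11 m)²)
V = 4.65 × 10^-2 V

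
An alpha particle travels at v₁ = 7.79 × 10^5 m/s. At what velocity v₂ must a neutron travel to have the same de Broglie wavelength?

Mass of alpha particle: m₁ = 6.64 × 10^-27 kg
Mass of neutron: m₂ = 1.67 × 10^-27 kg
v₂ = 3.10 × 10^6 m/s

For equal de Broglie wavelengths: λ₁ = λ₂

h/(m₁v₁) = h/(m₂v₂)
m₁v₁ = m₂v₂
v₂ = v₁ · (m₁/m₂)

v₂ = 7.79 × 10^5 m/s × (6.64 × 10^-27 kg / 1.67 × 10^-27 kg)
v₂ = 3.10 × 10^6 m/s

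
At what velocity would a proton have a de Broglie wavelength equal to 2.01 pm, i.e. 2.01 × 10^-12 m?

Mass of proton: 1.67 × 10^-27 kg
1.97 × 10^5 m/s

From λ = h/(mv), solve for v:

v = h/(mλ)
v = (6.626 × 10^-34 J·s) / (1.67 × 10^-27 kg × 2.01 × 10^-12 m)
v = 1.97 × 10^5 m/s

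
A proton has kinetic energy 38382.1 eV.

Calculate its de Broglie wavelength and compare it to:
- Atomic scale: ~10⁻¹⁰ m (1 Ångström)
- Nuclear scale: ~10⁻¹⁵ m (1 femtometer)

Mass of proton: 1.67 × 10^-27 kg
λ = 1.46 × 10^-13 m, which is between nuclear and atomic scales.

Using λ = h/√(2mKE):

KE = 38382.1 eV = 6.149 × 10^-15 J

λ = h/√(2mKE)
λ = (6.626 × 10^-34 J·s) / √(2 × 1.67 × 10^-27 kg × 6.149 × 10^-15 J)
λ = 1.46 × 10^-13 m

Comparison:
- Atomic scale (10⁻¹⁰ m): λ is 0.0015× this size
- Nuclear scale (10⁻¹⁵ m): λ is 1.5e+02× this size

The wavelength is between nuclear and atomic scales.

This wavelength is appropriate for probing atomic structure but too large for nuclear physics experiments.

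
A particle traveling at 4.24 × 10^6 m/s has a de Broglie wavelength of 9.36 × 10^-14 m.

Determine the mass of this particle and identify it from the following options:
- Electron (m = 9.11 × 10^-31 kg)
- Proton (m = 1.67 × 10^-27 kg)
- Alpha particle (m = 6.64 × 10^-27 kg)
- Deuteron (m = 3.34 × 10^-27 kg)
The particle is a proton.

From λ = h/(mv), solve for mass:

m = h/(λv)
m = (6.626 × 10^-34 J·s) / (9.36 × 10^-14 m × 4.24 × 10^6 m/s)
m = 1.67 × 10^-27 kg

Comparing with the listed masses, this is closest to a proton.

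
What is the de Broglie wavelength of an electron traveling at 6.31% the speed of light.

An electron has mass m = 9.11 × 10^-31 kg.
3.84 × 10^-11 m

Using the de Broglie relation λ = h/(mv):

v = 6.31% × c = 1.892 × 10^7 m/s

λ = h/(mv)
λ = (6.626 × 10^-34 J·s) / (9.11 × 10^-31 kg × 1.892 × 10^7 m/s)
λ = 3.84 × 10^-11 m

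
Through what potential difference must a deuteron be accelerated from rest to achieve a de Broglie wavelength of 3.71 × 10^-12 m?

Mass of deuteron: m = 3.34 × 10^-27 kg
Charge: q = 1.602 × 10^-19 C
29.8 V

From λ = h/√(2mqV), we solve for V:

λ² = h²/(2mqV)
V = h²/(2mqλ²)
V = (6.626 × 10^-34 J·s)² / (2 × 3.34 × 10^-27 kg × 1.602 × 10^-19 C × (3.71 × 10^-12 m)²)
V = 29.8 V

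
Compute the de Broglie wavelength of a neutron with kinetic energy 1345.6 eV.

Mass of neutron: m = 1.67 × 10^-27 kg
7.81 × 10^-13 m

Using λ = h/√(2mKE):

First convert KE to Joules: KE = 1345.6 eV = 2.156 × 10^-16 J

λ = h/√(2mKE)
λ = (6.626 × 10^-34 J·s) / √(2 × 1.67 × 10^-27 kg × 2.156 × 10^-16 J)
λ = 7.81 × 10^-13 m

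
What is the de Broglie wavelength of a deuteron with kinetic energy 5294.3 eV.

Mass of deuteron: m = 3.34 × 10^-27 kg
2.78 × 10^-13 m

Using λ = h/√(2mKE):

First convert KE to Joules: KE = 5294.3 eV = 8.482 × 10^-16 J

λ = h/√(2mKE)
λ = (6.626 × 10^-34 J·s) / √(2 × 3.34 × 10^-27 kg × 8.482 × 10^-16 J)
λ = 2.78 × 10^-13 m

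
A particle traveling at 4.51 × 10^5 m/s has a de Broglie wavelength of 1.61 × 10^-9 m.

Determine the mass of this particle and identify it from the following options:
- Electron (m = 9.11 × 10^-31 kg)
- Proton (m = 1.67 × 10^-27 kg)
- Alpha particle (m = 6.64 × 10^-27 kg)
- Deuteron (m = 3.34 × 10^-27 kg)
The particle is an electron.

From λ = h/(mv), solve for mass:

m = h/(λv)
m = (6.626 × 10^-34 J·s) / (1.61 × 10^-9 m × 4.51 × 10^5 m/s)
m = 9.13 × 10^-31 kg

Comparing with the listed masses, this is closest to an electron.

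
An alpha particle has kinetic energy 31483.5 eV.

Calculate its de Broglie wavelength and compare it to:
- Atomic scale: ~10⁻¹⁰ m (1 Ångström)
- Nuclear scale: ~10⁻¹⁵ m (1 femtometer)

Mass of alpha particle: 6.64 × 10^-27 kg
λ = 8.10 × 10^-14 m, which is between nuclear and atomic scales.

Using λ = h/√(2mKE):

KE = 31483.5 eV = 5.044 × 10^-15 J

λ = h/√(2mKE)
λ = (6.626 × 10^-34 J·s) / √(2 × 6.64 × 10^-27 kg × 5.044 × 10^-15 J)
λ = 8.10 × 10^-14 m

Comparison:
- Atomic scale (10⁻¹⁰ m): λ is 0.00081× this size
- Nuclear scale (10⁻¹⁵ m): λ is 81× this size

The wavelength is between nuclear and atomic scales.

This wavelength is appropriate for probing atomic structure but too large for nuclear physics experiments.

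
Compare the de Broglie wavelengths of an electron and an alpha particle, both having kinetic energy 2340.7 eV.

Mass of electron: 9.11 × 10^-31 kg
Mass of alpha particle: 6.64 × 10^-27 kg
The electron has the longer wavelength.

Using λ = h/√(2mKE):

For electron: λ₁ = h/√(2m₁KE) = 2.53 × 10^-11 m
For alpha particle: λ₂ = h/√(2m₂KE) = 2.97 × 10^-13 m

Since λ ∝ 1/√m at constant kinetic energy, the lighter particle has the longer wavelength.

The electron has the longer de Broglie wavelength.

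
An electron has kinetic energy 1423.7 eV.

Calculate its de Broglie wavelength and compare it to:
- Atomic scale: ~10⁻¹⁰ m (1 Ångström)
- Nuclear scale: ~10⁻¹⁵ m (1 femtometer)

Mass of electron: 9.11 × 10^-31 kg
λ = 3.25 × 10^-11 m, which is between nuclear and atomic scales.

Using λ = h/√(2mKE):

KE = 1423.7 eV = 2.281 × 10^-16 J

λ = h/√(2mKE)
λ = (6.626 × 10^-34 J·s) / √(2 × 9.11 × 10^-31 kg × 2.281 × 10^-16 J)
λ = 3.25 × 10^-11 m

Comparison:
- Atomic scale (10⁻¹⁰ m): λ is 0.33× this size
- Nuclear scale (10⁻¹⁵ m): λ is 3.3e+04× this size

The wavelength is between nuclear and atomic scales.

This wavelength is appropriate for probing atomic structure but too large for nuclear physics experiments.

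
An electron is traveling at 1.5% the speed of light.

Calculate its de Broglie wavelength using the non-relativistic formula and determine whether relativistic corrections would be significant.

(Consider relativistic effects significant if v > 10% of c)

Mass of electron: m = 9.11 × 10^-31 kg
No, relativistic corrections are not needed.

Using the non-relativistic de Broglie formula λ = h/(mv):

v = 1.5% × c = 4.497 × 10^6 m/s

λ = h/(mv)
λ = (6.626 × 10^-34 J·s) / (9.11 × 10^-31 kg × 4.497 × 10^6 m/s)
λ = 1.62 × 10^-10 m

Since v = 1.5% of c < 10% of c, relativistic corrections are NOT significant and this non-relativistic result is a good approximation.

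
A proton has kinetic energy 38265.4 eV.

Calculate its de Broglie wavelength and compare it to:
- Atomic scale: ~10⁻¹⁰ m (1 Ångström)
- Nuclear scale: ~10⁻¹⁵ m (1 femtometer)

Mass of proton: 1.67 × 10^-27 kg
λ = 1.46 × 10^-13 m, which is between nuclear and atomic scales.

Using λ = h/√(2mKE):

KE = 38265.4 eV = 6.131 × 10^-15 J

λ = h/√(2mKE)
λ = (6.626 × 10^-34 J·s) / √(2 × 1.67 × 10^-27 kg × 6.131 × 10^-15 J)
λ = 1.46 × 10^-13 m

Comparison:
- Atomic scale (10⁻¹⁰ m): λ is 0.0015× this size
- Nuclear scale (10⁻¹⁵ m): λ is 1.5e+02× this size

The wavelength is between nuclear and atomic scales.

This wavelength is appropriate for probing atomic structure but too large for nuclear physics experiments.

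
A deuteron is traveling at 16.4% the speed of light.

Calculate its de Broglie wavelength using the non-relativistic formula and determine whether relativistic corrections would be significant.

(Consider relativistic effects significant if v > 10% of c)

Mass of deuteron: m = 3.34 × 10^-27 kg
Yes, relativistic corrections are needed.

Using the non-relativistic de Broglie formula λ = h/(mv):

v = 16.4% × c = 4.917 × 10^7 m/s

λ = h/(mv)
λ = (6.626 × 10^-34 J·s) / (3.34 × 10^-27 kg × 4.917 × 10^7 m/s)
λ = 4.03 × 10^-15 m

Since v = 16.4% of c > 10% of c, relativistic corrections ARE significant and the actual wavelength would differ from this non-relativistic estimate.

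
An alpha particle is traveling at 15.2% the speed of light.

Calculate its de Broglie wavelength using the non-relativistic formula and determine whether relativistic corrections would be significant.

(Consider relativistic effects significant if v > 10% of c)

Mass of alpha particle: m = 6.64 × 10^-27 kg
Yes, relativistic corrections are needed.

Using the non-relativistic de Broglie formula λ = h/(mv):

v = 15.2% × c = 4.557 × 10^7 m/s

λ = h/(mv)
λ = (6.626 × 10^-34 J·s) / (6.64 × 10^-27 kg × 4.557 × 10^7 m/s)
λ = 2.19 × 10^-15 m

Since v = 15.2% of c > 10% of c, relativistic corrections ARE significant and the actual wavelength would differ from this non-relativistic estimate.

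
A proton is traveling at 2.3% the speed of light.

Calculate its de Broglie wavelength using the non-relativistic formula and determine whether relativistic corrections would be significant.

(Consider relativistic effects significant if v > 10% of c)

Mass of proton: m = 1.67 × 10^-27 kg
No, relativistic corrections are not needed.

Using the non-relativistic de Broglie formula λ = h/(mv):

v = 2.3% × c = 6.895 × 10^6 m/s

λ = h/(mv)
λ = (6.626 × 10^-34 J·s) / (1.67 × 10^-27 kg × 6.895 × 10^6 m/s)
λ = 5.75 × 10^-14 m

Since v = 2.3% of c < 10% of c, relativistic corrections are NOT significant and this non-relativistic result is a good approximation.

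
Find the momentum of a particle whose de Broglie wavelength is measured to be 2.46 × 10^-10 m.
2.69 × 10^-24 kg·m/s

From the de Broglie relation λ = h/p, we solve for p:

p = h/λ
p = (6.626 × 10^-34 J·s) / (2.46 × 10^-10 m)
p = 2.69 × 10^-24 kg·m/s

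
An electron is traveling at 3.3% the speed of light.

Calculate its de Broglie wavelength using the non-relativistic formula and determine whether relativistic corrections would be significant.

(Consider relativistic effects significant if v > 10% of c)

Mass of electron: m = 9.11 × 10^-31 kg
No, relativistic corrections are not needed.

Using the non-relativistic de Broglie formula λ = h/(mv):

v = 3.3% × c = 9.893 × 10^6 m/s

λ = h/(mv)
λ = (6.626 × 10^-34 J·s) / (9.11 × 10^-31 kg × 9.893 × 10^6 m/s)
λ = 7.35 × 10^-11 m

Since v = 3.3% of c < 10% of c, relativistic corrections are NOT significant and this non-relativistic result is a good approximation.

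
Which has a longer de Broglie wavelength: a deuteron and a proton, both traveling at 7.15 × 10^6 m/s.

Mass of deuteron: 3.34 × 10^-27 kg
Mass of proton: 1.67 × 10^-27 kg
The proton has the longer wavelength.

Using λ = h/(mv), since both particles have the same velocity, the wavelength depends only on mass.

For deuteron: λ₁ = h/(m₁v) = 2.77 × 10^-14 m
For proton: λ₂ = h/(m₂v) = 5.55 × 10^-14 m

Since λ ∝ 1/m at constant velocity, the lighter particle has the longer wavelength.

The proton has the longer de Broglie wavelength.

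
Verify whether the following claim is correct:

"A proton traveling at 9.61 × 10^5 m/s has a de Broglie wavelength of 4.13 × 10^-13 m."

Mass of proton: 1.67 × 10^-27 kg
True

The claim is correct.

Using λ = h/(mv):
λ = (6.626 × 10^-34 J·s) / (1.67 × 10^-27 kg × 9.61 × 10^5 m/s)
λ = 4.13 × 10^-13 m

This matches the claimed value.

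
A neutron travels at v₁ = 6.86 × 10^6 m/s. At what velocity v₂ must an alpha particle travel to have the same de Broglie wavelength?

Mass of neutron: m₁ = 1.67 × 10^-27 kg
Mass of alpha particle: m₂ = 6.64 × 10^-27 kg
v₂ = 1.73 × 10^6 m/s

For equal de Broglie wavelengths: λ₁ = λ₂

h/(m₁v₁) = h/(m₂v₂)
m₁v₁ = m₂v₂
v₂ = v₁ · (m₁/m₂)

v₂ = 6.86 × 10^6 m/s × (1.67 × 10^-27 kg / 6.64 × 10^-27 kg)
v₂ = 1.73 × 10^6 m/s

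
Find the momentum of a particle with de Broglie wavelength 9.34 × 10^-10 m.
7.09 × 10^-25 kg·m/s

From the de Broglie relation λ = h/p, we solve for p:

p = h/λ
p = (6.626 × 10^-34 J·s) / (9.34 × 10^-10 m)
p = 7.09 × 10^-25 kg·m/s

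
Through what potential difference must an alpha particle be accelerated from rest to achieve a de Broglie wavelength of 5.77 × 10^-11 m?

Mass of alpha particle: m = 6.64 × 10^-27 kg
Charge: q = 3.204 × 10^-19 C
3.10 × 10^-2 V

From λ = h/√(2mqV), we solve for V:

λ² = h²/(2mqV)
V = h²/(2mqλ²)
V = (6.626 × 10^-34 J·s)² / (2 × 6.64 × 10^-27 kg × 3.204 × 10^-19 C × (5.77 × 10^-11 m)²)
V = 3.10 × 10^-2 V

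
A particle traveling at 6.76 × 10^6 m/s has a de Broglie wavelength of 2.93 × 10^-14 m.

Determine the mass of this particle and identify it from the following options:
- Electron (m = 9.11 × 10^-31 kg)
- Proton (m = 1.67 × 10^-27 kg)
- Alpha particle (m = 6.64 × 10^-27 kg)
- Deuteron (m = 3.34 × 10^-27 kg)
The particle is a deuteron.

From λ = h/(mv), solve for mass:

m = h/(λv)
m = (6.626 × 10^-34 J·s) / (2.93 × 10^-14 m × 6.76 × 10^6 m/s)
m = 3.35 × 10^-27 kg

Comparing with the listed masses, this is closest to a deuteron.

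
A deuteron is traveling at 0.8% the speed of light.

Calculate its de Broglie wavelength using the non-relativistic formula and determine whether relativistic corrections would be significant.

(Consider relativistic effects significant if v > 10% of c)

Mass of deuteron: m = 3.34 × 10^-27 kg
No, relativistic corrections are not needed.

Using the non-relativistic de Broglie formula λ = h/(mv):

v = 0.8% × c = 2.398 × 10^6 m/s

λ = h/(mv)
λ = (6.626 × 10^-34 J·s) / (3.34 × 10^-27 kg × 2.398 × 10^6 m/s)
λ = 8.27 × 10^-14 m

Since v = 0.8% of c < 10% of c, relativistic corrections are NOT significant and this non-relativistic result is a good approximation.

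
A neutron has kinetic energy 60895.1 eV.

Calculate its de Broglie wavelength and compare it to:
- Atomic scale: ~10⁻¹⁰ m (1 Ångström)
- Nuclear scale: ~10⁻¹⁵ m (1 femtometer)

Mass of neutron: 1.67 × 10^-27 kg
λ = 1.16 × 10^-13 m, which is between nuclear and atomic scales.

Using λ = h/√(2mKE):

KE = 60895.1 eV = 9.756 × 10^-15 J

λ = h/√(2mKE)
λ = (6.626 × 10^-34 J·s) / √(2 × 1.67 × 10^-27 kg × 9.756 × 10^-15 J)
λ = 1.16 × 10^-13 m

Comparison:
- Atomic scale (10⁻¹⁰ m): λ is 0.0012× this size
- Nuclear scale (10⁻¹⁵ m): λ is 1.2e+02× this size

The wavelength is between nuclear and atomic scales.

This wavelength is appropriate for probing atomic structure but too large for nuclear physics experiments.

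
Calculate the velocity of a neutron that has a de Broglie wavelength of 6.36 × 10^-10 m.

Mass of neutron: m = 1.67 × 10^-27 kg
6.24 × 10^2 m/s

From the de Broglie relation λ = h/(mv), we solve for v:

v = h/(mλ)
v = (6.626 × 10^-34 J·s) / (1.67 × 10^-27 kg × 6.36 × 10^-10 m)
v = 6.24 × 10^2 m/s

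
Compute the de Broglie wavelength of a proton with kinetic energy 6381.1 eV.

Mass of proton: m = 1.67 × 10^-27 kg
3.59 × 10^-13 m

Using λ = h/√(2mKE):

First convert KE to Joules: KE = 6381.1 eV = 1.022 × 10^-15 J

λ = h/√(2mKE)
λ = (6.626 × 10^-34 J·s) / √(2 × 1.67 × 10^-27 kg × 1.022 × 10^-15 J)
λ = 3.59 × 10^-13 m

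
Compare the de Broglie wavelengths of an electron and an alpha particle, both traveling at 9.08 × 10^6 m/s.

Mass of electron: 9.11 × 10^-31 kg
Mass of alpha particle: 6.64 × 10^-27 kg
The electron has the longer wavelength.

Using λ = h/(mv), since both particles have the same velocity, the wavelength depends only on mass.

For electron: λ₁ = h/(m₁v) = 8.01 × 10^-11 m
For alpha particle: λ₂ = h/(m₂v) = 1.10 × 10^-14 m

Since λ ∝ 1/m at constant velocity, the lighter particle has the longer wavelength.

The electron has the longer de Broglie wavelength.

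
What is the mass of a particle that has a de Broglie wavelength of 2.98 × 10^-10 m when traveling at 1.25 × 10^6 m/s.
1.78 × 10^-30 kg

From the de Broglie relation λ = h/(mv), we solve for m:

m = h/(λv)
m = (6.626 × 10^-34 J·s) / (2.98 × 10^-10 m × 1.25 × 10^6 m/s)
m = 1.78 × 10^-30 kg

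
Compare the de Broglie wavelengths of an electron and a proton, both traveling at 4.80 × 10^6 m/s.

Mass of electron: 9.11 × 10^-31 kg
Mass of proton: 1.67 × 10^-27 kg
The electron has the longer wavelength.

Using λ = h/(mv), since both particles have the same velocity, the wavelength depends only on mass.

For electron: λ₁ = h/(m₁v) = 1.52 × 10^-10 m
For proton: λ₂ = h/(m₂v) = 8.27 × 10^-14 m

Since λ ∝ 1/m at constant velocity, the lighter particle has the longer wavelength.

The electron has the longer de Broglie wavelength.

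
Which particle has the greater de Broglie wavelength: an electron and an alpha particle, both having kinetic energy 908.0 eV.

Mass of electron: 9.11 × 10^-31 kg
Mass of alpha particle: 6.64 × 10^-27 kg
The electron has the longer wavelength.

Using λ = h/√(2mKE):

For electron: λ₁ = h/√(2m₁KE) = 4.07 × 10^-11 m
For alpha particle: λ₂ = h/√(2m₂KE) = 4.77 × 10^-13 m

Since λ ∝ 1/√m at constant kinetic energy, the lighter particle has the longer wavelength.

The electron has the longer de Broglie wavelength.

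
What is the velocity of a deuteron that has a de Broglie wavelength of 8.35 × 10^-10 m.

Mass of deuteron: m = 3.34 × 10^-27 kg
2.38 × 10^2 m/s

From the de Broglie relation λ = h/(mv), we solve for v:

v = h/(mλ)
v = (6.626 × 10^-34 J·s) / (3.34 × 10^-27 kg × 8.35 × 10^-10 m)
v = 2.38 × 10^2 m/s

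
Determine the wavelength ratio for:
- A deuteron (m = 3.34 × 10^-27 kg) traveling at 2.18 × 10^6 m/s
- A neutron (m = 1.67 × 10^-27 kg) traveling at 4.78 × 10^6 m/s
λ₁/λ₂ = 1.10

Using λ = h/(mv):

λ₁ = h/(m₁v₁) = 9.10 × 10^-14 m
λ₂ = h/(m₂v₂) = 8.30 × 10^-14 m

Ratio λ₁/λ₂ = (m₂v₂)/(m₁v₁)
         = (1.67 × 10^-27 kg × 4.78 × 10^6 m/s) / (3.34 × 10^-27 kg × 2.18 × 10^6 m/s)
         = 1.10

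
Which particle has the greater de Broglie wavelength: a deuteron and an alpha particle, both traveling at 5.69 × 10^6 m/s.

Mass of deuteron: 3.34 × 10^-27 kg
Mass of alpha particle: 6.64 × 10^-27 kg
The deuteron has the longer wavelength.

Using λ = h/(mv), since both particles have the same velocity, the wavelength depends only on mass.

For deuteron: λ₁ = h/(m₁v) = 3.49 × 10^-14 m
For alpha particle: λ₂ = h/(m₂v) = 1.75 × 10^-14 m

Since λ ∝ 1/m at constant velocity, the lighter particle has the longer wavelength.

The deuteron has the longer de Broglie wavelength.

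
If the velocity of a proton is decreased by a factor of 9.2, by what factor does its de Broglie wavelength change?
The wavelength increases by a factor of 9.2.

From λ = h/(mv), the wavelength is inversely proportional to velocity:

λ ∝ 1/v

If v → v/9.2, then λ → 9.2λ

When velocity is decreased by a factor of 9.2, the wavelength increases by a factor of 9.2.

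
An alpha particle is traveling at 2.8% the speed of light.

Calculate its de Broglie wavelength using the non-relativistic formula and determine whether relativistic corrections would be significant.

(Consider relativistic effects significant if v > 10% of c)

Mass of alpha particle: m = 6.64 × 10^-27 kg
No, relativistic corrections are not needed.

Using the non-relativistic de Broglie formula λ = h/(mv):

v = 2.8% × c = 8.394 × 10^6 m/s

λ = h/(mv)
λ = (6.626 × 10^-34 J·s) / (6.64 × 10^-27 kg × 8.394 × 10^6 m/s)
λ = 1.19 × 10^-14 m

Since v = 2.8% of c < 10% of c, relativistic corrections are NOT significant and this non-relativistic result is a good approximation.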